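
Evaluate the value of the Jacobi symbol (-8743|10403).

1

Reduce the numerator: -8743 ≡ 1660 (mod 10403), so (-8743|10403) = (1660|10403).
Factor out 2: 1660 = 2^2·415. Since 10403 ≡ 3 (mod 8), (2|10403) = -1, and (2|10403)^2 = +1. Now have (415|10403).
Both 415 ≡ 3 and 10403 ≡ 3 (mod 4), so reciprocity gives (415|10403) = -(10403|415). Reduce: 10403 ≡ 28 (mod 415). Now have -(28|415).
Factor out 2: 28 = 2^2·7. Since 415 ≡ 7 (mod 8), (2|415) = +1, and (2|415)^2 = +1. Now have -(7|415).
Both 7 ≡ 3 and 415 ≡ 3 (mod 4), so reciprocity gives (7|415) = -(415|7). Reduce: 415 ≡ 2 (mod 7). Now have (2|7).
Factor out 2: 2 = 2. Since 7 ≡ 7 (mod 8), (2|7) = +1. Now have (1|7).
(1|7) = 1. Collecting the sign factors: 1.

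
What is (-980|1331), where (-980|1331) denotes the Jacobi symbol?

(-980|1331)
  = (351|1331)    [-980 ≡ 351 mod 1331]
  = -(1331|351)    [QR: both ≡ 3 mod 4, sign flips]
  = -(278|351)    [1331 ≡ 278 mod 351]
  = -(139|351)    [351 ≡ 7 mod 8 ⇒ (2|351) = +1]
  = (351|139)    [QR: both ≡ 3 mod 4, sign flips]
  = (73|139)    [351 ≡ 73 mod 139]
  = (139|73)    [QR: 73 ≡ 1 mod 4, sign kept]
  = (66|73)    [139 ≡ 66 mod 73]
  = (33|73)    [73 ≡ 1 mod 8 ⇒ (2|73) = +1]
  = (73|33)    [QR: 33 ≡ 1 mod 4, sign kept]
  = (7|33)    [73 ≡ 7 mod 33]
  = (33|7)    [QR: 33 ≡ 1 mod 4, sign kept]
  = (5|7)    [33 ≡ 5 mod 7]
  = (7|5)    [QR: 5 ≡ 1 mod 4, sign kept]
  = (2|5)    [7 ≡ 2 mod 5]
  = -(1|5)    [5 ≡ 5 mod 8 ⇒ (2|5) = -1]
  = -1    [(1|5) = 1]

-1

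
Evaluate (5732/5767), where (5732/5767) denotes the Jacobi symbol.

(5732/5767)
  = (1433/5767)    [5767 ≡ 7 mod 8 ⇒ (2/5767)^2 = +1]
  = (5767/1433)    [QR: 1433 ≡ 1 mod 4, sign kept]
  = (35/1433)    [5767 ≡ 35 mod 1433]
  = (1433/35)    [QR: 1433 ≡ 1 mod 4, sign kept]
  = (33/35)    [1433 ≡ 33 mod 35]
  = (35/33)    [QR: 33 ≡ 1 mod 4, sign kept]
  = (2/33)    [35 ≡ 2 mod 33]
  = (1/33)    [33 ≡ 1 mod 8 ⇒ (2/33) = +1]
  = 1    [(1/33) = 1]

1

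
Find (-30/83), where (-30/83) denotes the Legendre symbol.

(-30/83)
  = (53/83)    [-30 ≡ 53 mod 83]
  = (83/53)    [QR: 53 ≡ 1 mod 4, sign kept]
  = (30/53)    [83 ≡ 30 mod 53]
  = -(15/53)    [53 ≡ 5 mod 8 ⇒ (2/53) = -1]
  = -(53/15)    [QR: 53 ≡ 1 mod 4, sign kept]
  = -(8/15)    [53 ≡ 8 mod 15]
  = -(1/15)    [15 ≡ 7 mod 8 ⇒ (2/15)^3 = +1]
  = -1    [(1/15) = 1]

-1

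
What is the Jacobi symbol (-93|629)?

(-93|629)
  = (536|629)    [-93 ≡ 536 mod 629]
  = -(67|629)    [629 ≡ 5 mod 8 ⇒ (2|629)^3 = -1]
  = -(629|67)    [QR: 629 ≡ 1 mod 4, sign kept]
  = -(26|67)    [629 ≡ 26 mod 67]
  = (13|67)    [67 ≡ 3 mod 8 ⇒ (2|67) = -1]
  = (67|13)    [QR: 13 ≡ 1 mod 4, sign kept]
  = (2|13)    [67 ≡ 2 mod 13]
  = -(1|13)    [13 ≡ 5 mod 8 ⇒ (2|13) = -1]
  = -1    [(1|13) = 1]

-1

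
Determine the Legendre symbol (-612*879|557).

By multiplicativity, (-612·879|557) = (-612|557)·(879|557).
First factor (-612|557):
Pull out -1: (-612|557) = (-1|557)·(612|557). Since 557 ≡ 1 (mod 4), (-1|557) = +1. Now have (612|557).
Reduce the numerator: 612 ≡ 55 (mod 557), so (612|557) = (55|557).
557 ≡ 1 (mod 4), so quadratic reciprocity gives (55|557) = (557|55). Reduce: 557 ≡ 7 (mod 55). Now have (7|55).
Both 7 ≡ 3 and 55 ≡ 3 (mod 4), so reciprocity gives (7|55) = -(55|7). Reduce: 55 ≡ 6 (mod 7). Now have -(6|7).
Factor out 2: 6 = 2·3. Since 7 ≡ 7 (mod 8), (2|7) = +1. Now have -(3|7).
Both 3 ≡ 3 and 7 ≡ 3 (mod 4), so reciprocity gives (3|7) = -(7|3). Reduce: 7 ≡ 1 (mod 3). Now have (1|3).
(1|3) = 1. Collecting the sign factors: 1.
Second factor (879|557):
Reduce the numerator: 879 ≡ 322 (mod 557), so (879|557) = (322|557).
Factor out 2: 322 = 2·161. Since 557 ≡ 5 (mod 8), (2|557) = -1. Now have -(161|557).
161 ≡ 1 (mod 4), so quadratic reciprocity gives (161|557) = (557|161). Reduce: 557 ≡ 74 (mod 161). Now have -(74|161).
Factor out 2: 74 = 2·37. Since 161 ≡ 1 (mod 8), (2|161) = +1. Now have -(37|161).
37 ≡ 1 (mod 4), so quadratic reciprocity gives (37|161) = (161|37). Reduce: 161 ≡ 13 (mod 37). Now have -(13|37).
13 ≡ 1 (mod 4), so quadratic reciprocity gives (13|37) = (37|13). Reduce: 37 ≡ 11 (mod 13). Now have -(11|13).
13 ≡ 1 (mod 4), so quadratic reciprocity gives (11|13) = (13|11). Reduce: 13 ≡ 2 (mod 11). Now have -(2|11).
Factor out 2: 2 = 2. Since 11 ≡ 3 (mod 8), (2|11) = -1. Now have (1|11).
(1|11) = 1. Collecting the sign factors: 1.
Product: (1)·(1) = 1.

1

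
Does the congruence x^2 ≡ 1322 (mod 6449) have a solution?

yes

(1322/6449)
  = (661/6449)    [6449 ≡ 1 mod 8 ⇒ (2/6449) = +1]
  = (6449/661)    [QR: 661 ≡ 1 mod 4, sign kept]
  = (500/661)    [6449 ≡ 500 mod 661]
  = (125/661)    [661 ≡ 5 mod 8 ⇒ (2/661)^2 = +1]
  = (661/125)    [QR: 125 ≡ 1 mod 4, sign kept]
  = (36/125)    [661 ≡ 36 mod 125]
  = (9/125)    [125 ≡ 5 mod 8 ⇒ (2/125)^2 = +1]
  = (125/9)    [QR: 9 ≡ 1 mod 4, sign kept]
  = (8/9)    [125 ≡ 8 mod 9]
  = (1/9)    [9 ≡ 1 mod 8 ⇒ (2/9)^3 = +1]
  = 1    [(1/9) = 1]
(1322/6449) = 1, and 6449 is prime, so 1322 is a quadratic residue mod 6449.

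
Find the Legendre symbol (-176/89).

1

(-176/89)
  = (176/89)    [89 ≡ 1 mod 4 ⇒ (-1/89) = +1]
  = (87/89)    [176 ≡ 87 mod 89]
  = (89/87)    [QR: 89 ≡ 1 mod 4, sign kept]
  = (2/87)    [89 ≡ 2 mod 87]
  = (1/87)    [87 ≡ 7 mod 8 ⇒ (2/87) = +1]
  = 1    [(1/87) = 1]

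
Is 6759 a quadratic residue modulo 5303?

no

(6759/5303)
  = (1456/5303)    [6759 ≡ 1456 mod 5303]
  = (91/5303)    [5303 ≡ 7 mod 8 ⇒ (2/5303)^4 = +1]
  = -(5303/91)    [QR: both ≡ 3 mod 4, sign flips]
  = -(25/91)    [5303 ≡ 25 mod 91]
  = -(91/25)    [QR: 25 ≡ 1 mod 4, sign kept]
  = -(16/25)    [91 ≡ 16 mod 25]
  = -(1/25)    [25 ≡ 1 mod 8 ⇒ (2/25)^4 = +1]
  = -1    [(1/25) = 1]
The Legendre symbol is -1, so x^2 ≡ 6759 (mod 5303) has no solution.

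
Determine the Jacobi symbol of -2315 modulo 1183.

Reduce the numerator: -2315 ≡ 51 (mod 1183), so (-2315|1183) = (51|1183).
Both 51 ≡ 3 and 1183 ≡ 3 (mod 4), so reciprocity gives (51|1183) = -(1183|51). Reduce: 1183 ≡ 10 (mod 51). Now have -(10|51).
Factor out 2: 10 = 2·5. Since 51 ≡ 3 (mod 8), (2|51) = -1. Now have (5|51).
5 ≡ 1 (mod 4), so quadratic reciprocity gives (5|51) = (51|5). Reduce: 51 ≡ 1 (mod 5). Now have (1|5).
(1|5) = 1. Collecting the sign factors: 1.

1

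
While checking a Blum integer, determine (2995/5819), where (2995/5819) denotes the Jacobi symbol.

1

Both 2995 ≡ 3 and 5819 ≡ 3 (mod 4), so reciprocity gives (2995/5819) = -(5819/2995). Reduce: 5819 ≡ 2824 (mod 2995). Now have -(2824/2995).
Factor out 2: 2824 = 2^3·353. Since 2995 ≡ 3 (mod 8), (2/2995) = -1, and (2/2995)^3 = -1. Now have (353/2995).
353 ≡ 1 (mod 4), so quadratic reciprocity gives (353/2995) = (2995/353). Reduce: 2995 ≡ 171 (mod 353). Now have (171/353).
353 ≡ 1 (mod 4), so quadratic reciprocity gives (171/353) = (353/171). Reduce: 353 ≡ 11 (mod 171). Now have (11/171).
Both 11 ≡ 3 and 171 ≡ 3 (mod 4), so reciprocity gives (11/171) = -(171/11). Reduce: 171 ≡ 6 (mod 11). Now have -(6/11).
Factor out 2: 6 = 2·3. Since 11 ≡ 3 (mod 8), (2/11) = -1. Now have (3/11).
Both 3 ≡ 3 and 11 ≡ 3 (mod 4), so reciprocity gives (3/11) = -(11/3). Reduce: 11 ≡ 2 (mod 3). Now have -(2/3).
Factor out 2: 2 = 2. Since 3 ≡ 3 (mod 8), (2/3) = -1. Now have (1/3).
(1/3) = 1. Collecting the sign factors: 1.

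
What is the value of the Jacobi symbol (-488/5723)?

-1

(-488/5723)
  = (5235/5723)    [-488 ≡ 5235 mod 5723]
  = -(5723/5235)    [QR: both ≡ 3 mod 4, sign flips]
  = -(488/5235)    [5723 ≡ 488 mod 5235]
  = (61/5235)    [5235 ≡ 3 mod 8 ⇒ (2/5235)^3 = -1]
  = (5235/61)    [QR: 61 ≡ 1 mod 4, sign kept]
  = (50/61)    [5235 ≡ 50 mod 61]
  = -(25/61)    [61 ≡ 5 mod 8 ⇒ (2/61) = -1]
  = -(61/25)    [QR: 25 ≡ 1 mod 4, sign kept]
  = -(11/25)    [61 ≡ 11 mod 25]
  = -(25/11)    [QR: 25 ≡ 1 mod 4, sign kept]
  = -(3/11)    [25 ≡ 3 mod 11]
  = (11/3)    [QR: both ≡ 3 mod 4, sign flips]
  = (2/3)    [11 ≡ 2 mod 3]
  = -(1/3)    [3 ≡ 3 mod 8 ⇒ (2/3) = -1]
  = -1    [(1/3) = 1]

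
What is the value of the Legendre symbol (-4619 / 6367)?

1

(-4619 / 6367)
  = -(4619 / 6367)    [6367 ≡ 3 mod 4 ⇒ (-1 / 6367) = -1]
  = (6367 / 4619)    [QR: both ≡ 3 mod 4, sign flips]
  = (1748 / 4619)    [6367 ≡ 1748 mod 4619]
  = (437 / 4619)    [4619 ≡ 3 mod 8 ⇒ (2 / 4619)^2 = +1]
  = (4619 / 437)    [QR: 437 ≡ 1 mod 4, sign kept]
  = (249 / 437)    [4619 ≡ 249 mod 437]
  = (437 / 249)    [QR: 249 ≡ 1 mod 4, sign kept]
  = (188 / 249)    [437 ≡ 188 mod 249]
  = (47 / 249)    [249 ≡ 1 mod 8 ⇒ (2 / 249)^2 = +1]
  = (249 / 47)    [QR: 249 ≡ 1 mod 4, sign kept]
  = (14 / 47)    [249 ≡ 14 mod 47]
  = (7 / 47)    [47 ≡ 7 mod 8 ⇒ (2 / 47) = +1]
  = -(47 / 7)    [QR: both ≡ 3 mod 4, sign flips]
  = -(5 / 7)    [47 ≡ 5 mod 7]
  = -(7 / 5)    [QR: 5 ≡ 1 mod 4, sign kept]
  = -(2 / 5)    [7 ≡ 2 mod 5]
  = (1 / 5)    [5 ≡ 5 mod 8 ⇒ (2 / 5) = -1]
  = 1    [(1 / 5) = 1]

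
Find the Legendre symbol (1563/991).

-1

(1563/991)
  = (572/991)    [1563 ≡ 572 mod 991]
  = (143/991)    [991 ≡ 7 mod 8 ⇒ (2/991)^2 = +1]
  = -(991/143)    [QR: both ≡ 3 mod 4, sign flips]
  = -(133/143)    [991 ≡ 133 mod 143]
  = -(143/133)    [QR: 133 ≡ 1 mod 4, sign kept]
  = -(10/133)    [143 ≡ 10 mod 133]
  = (5/133)    [133 ≡ 5 mod 8 ⇒ (2/133) = -1]
  = (133/5)    [QR: 5 ≡ 1 mod 4, sign kept]
  = (3/5)    [133 ≡ 3 mod 5]
  = (5/3)    [QR: 5 ≡ 1 mod 4, sign kept]
  = (2/3)    [5 ≡ 2 mod 3]
  = -(1/3)    [3 ≡ 3 mod 8 ⇒ (2/3) = -1]
  = -1    [(1/3) = 1]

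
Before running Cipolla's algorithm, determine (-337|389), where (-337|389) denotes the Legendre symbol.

1

Pull out -1: (-337|389) = (-1|389)·(337|389). Since 389 ≡ 1 (mod 4), (-1|389) = +1. Now have (337|389).
337 ≡ 1 (mod 4), so quadratic reciprocity gives (337|389) = (389|337). Reduce: 389 ≡ 52 (mod 337). Now have (52|337).
Factor out 2: 52 = 2^2·13. Since 337 ≡ 1 (mod 8), (2|337) = +1, and (2|337)^2 = +1. Now have (13|337).
13 ≡ 1 (mod 4), so quadratic reciprocity gives (13|337) = (337|13). Reduce: 337 ≡ 12 (mod 13). Now have (12|13).
Factor out 2: 12 = 2^2·3. Since 13 ≡ 5 (mod 8), (2|13) = -1, and (2|13)^2 = +1. Now have (3|13).
13 ≡ 1 (mod 4), so quadratic reciprocity gives (3|13) = (13|3). Reduce: 13 ≡ 1 (mod 3). Now have (1|3).
(1|3) = 1. Collecting the sign factors: 1.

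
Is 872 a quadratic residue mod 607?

Reduce the numerator: 872 ≡ 265 (mod 607), so (872/607) = (265/607).
265 ≡ 1 (mod 4), so quadratic reciprocity gives (265/607) = (607/265). Reduce: 607 ≡ 77 (mod 265). Now have (77/265).
77 ≡ 1 (mod 4), so quadratic reciprocity gives (77/265) = (265/77). Reduce: 265 ≡ 34 (mod 77). Now have (34/77).
Factor out 2: 34 = 2·17. Since 77 ≡ 5 (mod 8), (2/77) = -1. Now have -(17/77).
17 ≡ 1 (mod 4), so quadratic reciprocity gives (17/77) = (77/17). Reduce: 77 ≡ 9 (mod 17). Now have -(9/17).
9 ≡ 1 (mod 4), so quadratic reciprocity gives (9/17) = (17/9). Reduce: 17 ≡ 8 (mod 9). Now have -(8/9).
Factor out 2: 8 = 2^3. Since 9 ≡ 1 (mod 8), (2/9) = +1, and (2/9)^3 = +1. Now have -(1/9).
(1/9) = 1. Collecting the sign factors: -1.
The Legendre symbol is -1, so x^2 ≡ 872 (mod 607) has no solution.

no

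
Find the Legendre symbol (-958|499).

(-958|499)
  = -(958|499)    [499 ≡ 3 mod 4 ⇒ (-1|499) = -1]
  = -(459|499)    [958 ≡ 459 mod 499]
  = (499|459)    [QR: both ≡ 3 mod 4, sign flips]
  = (40|459)    [499 ≡ 40 mod 459]
  = -(5|459)    [459 ≡ 3 mod 8 ⇒ (2|459)^3 = -1]
  = -(459|5)    [QR: 5 ≡ 1 mod 4, sign kept]
  = -(4|5)    [459 ≡ 4 mod 5]
  = -(1|5)    [5 ≡ 5 mod 8 ⇒ (2|5)^2 = +1]
  = -1    [(1|5) = 1]

-1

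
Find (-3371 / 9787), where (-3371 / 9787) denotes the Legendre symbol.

Reduce the numerator: -3371 ≡ 6416 (mod 9787), so (-3371 / 9787) = (6416 / 9787).
Factor out 2: 6416 = 2^4·401. Since 9787 ≡ 3 (mod 8), (2 / 9787) = -1, and (2 / 9787)^4 = +1. Now have (401 / 9787).
401 ≡ 1 (mod 4), so quadratic reciprocity gives (401 / 9787) = (9787 / 401). Reduce: 9787 ≡ 163 (mod 401). Now have (163 / 401).
401 ≡ 1 (mod 4), so quadratic reciprocity gives (163 / 401) = (401 / 163). Reduce: 401 ≡ 75 (mod 163). Now have (75 / 163).
Both 75 ≡ 3 and 163 ≡ 3 (mod 4), so reciprocity gives (75 / 163) = -(163 / 75). Reduce: 163 ≡ 13 (mod 75). Now have -(13 / 75).
13 ≡ 1 (mod 4), so quadratic reciprocity gives (13 / 75) = (75 / 13). Reduce: 75 ≡ 10 (mod 13). Now have -(10 / 13).
Factor out 2: 10 = 2·5. Since 13 ≡ 5 (mod 8), (2 / 13) = -1. Now have (5 / 13).
5 ≡ 1 (mod 4), so quadratic reciprocity gives (5 / 13) = (13 / 5). Reduce: 13 ≡ 3 (mod 5). Now have (3 / 5).
5 ≡ 1 (mod 4), so quadratic reciprocity gives (3 / 5) = (5 / 3). Reduce: 5 ≡ 2 (mod 3). Now have (2 / 3).
Factor out 2: 2 = 2. Since 3 ≡ 3 (mod 8), (2 / 3) = -1. Now have -(1 / 3).
(1 / 3) = 1. Collecting the sign factors: -1.

-1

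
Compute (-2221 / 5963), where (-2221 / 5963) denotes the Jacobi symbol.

(-2221 / 5963)
  = (3742 / 5963)    [-2221 ≡ 3742 mod 5963]
  = -(1871 / 5963)    [5963 ≡ 3 mod 8 ⇒ (2 / 5963) = -1]
  = (5963 / 1871)    [QR: both ≡ 3 mod 4, sign flips]
  = (350 / 1871)    [5963 ≡ 350 mod 1871]
  = (175 / 1871)    [1871 ≡ 7 mod 8 ⇒ (2 / 1871) = +1]
  = -(1871 / 175)    [QR: both ≡ 3 mod 4, sign flips]
  = -(121 / 175)    [1871 ≡ 121 mod 175]
  = -(175 / 121)    [QR: 121 ≡ 1 mod 4, sign kept]
  = -(54 / 121)    [175 ≡ 54 mod 121]
  = -(27 / 121)    [121 ≡ 1 mod 8 ⇒ (2 / 121) = +1]
  = -(121 / 27)    [QR: 121 ≡ 1 mod 4, sign kept]
  = -(13 / 27)    [121 ≡ 13 mod 27]
  = -(27 / 13)    [QR: 13 ≡ 1 mod 4, sign kept]
  = -(1 / 13)    [27 ≡ 1 mod 13]
  = -1    [(1 / 13) = 1]

-1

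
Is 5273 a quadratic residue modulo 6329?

(5273|6329)
  = (6329|5273)    [QR: 5273 ≡ 1 mod 4, sign kept]
  = (1056|5273)    [6329 ≡ 1056 mod 5273]
  = (33|5273)    [5273 ≡ 1 mod 8 ⇒ (2|5273)^5 = +1]
  = (5273|33)    [QR: 33 ≡ 1 mod 4, sign kept]
  = (26|33)    [5273 ≡ 26 mod 33]
  = (13|33)    [33 ≡ 1 mod 8 ⇒ (2|33) = +1]
  = (33|13)    [QR: 13 ≡ 1 mod 4, sign kept]
  = (7|13)    [33 ≡ 7 mod 13]
  = (13|7)    [QR: 13 ≡ 1 mod 4, sign kept]
  = (6|7)    [13 ≡ 6 mod 7]
  = (3|7)    [7 ≡ 7 mod 8 ⇒ (2|7) = +1]
  = -(7|3)    [QR: both ≡ 3 mod 4, sign flips]
  = -(1|3)    [7 ≡ 1 mod 3]
  = -1    [(1|3) = 1]
(5273|6329) = -1, and 6329 is prime, so 5273 is not a quadratic residue mod 6329.

no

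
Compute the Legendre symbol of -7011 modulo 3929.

1

Reduce the numerator: -7011 ≡ 847 (mod 3929), so (-7011/3929) = (847/3929).
3929 ≡ 1 (mod 4), so quadratic reciprocity gives (847/3929) = (3929/847). Reduce: 3929 ≡ 541 (mod 847). Now have (541/847).
541 ≡ 1 (mod 4), so quadratic reciprocity gives (541/847) = (847/541). Reduce: 847 ≡ 306 (mod 541). Now have (306/541).
Factor out 2: 306 = 2·153. Since 541 ≡ 5 (mod 8), (2/541) = -1. Now have -(153/541).
153 ≡ 1 (mod 4), so quadratic reciprocity gives (153/541) = (541/153). Reduce: 541 ≡ 82 (mod 153). Now have -(82/153).
Factor out 2: 82 = 2·41. Since 153 ≡ 1 (mod 8), (2/153) = +1. Now have -(41/153).
41 ≡ 1 (mod 4), so quadratic reciprocity gives (41/153) = (153/41). Reduce: 153 ≡ 30 (mod 41). Now have -(30/41).
Factor out 2: 30 = 2·15. Since 41 ≡ 1 (mod 8), (2/41) = +1. Now have -(15/41).
41 ≡ 1 (mod 4), so quadratic reciprocity gives (15/41) = (41/15). Reduce: 41 ≡ 11 (mod 15). Now have -(11/15).
Both 11 ≡ 3 and 15 ≡ 3 (mod 4), so reciprocity gives (11/15) = -(15/11). Reduce: 15 ≡ 4 (mod 11). Now have (4/11).
Factor out 2: 4 = 2^2. Since 11 ≡ 3 (mod 8), (2/11) = -1, and (2/11)^2 = +1. Now have (1/11).
(1/11) = 1. Collecting the sign factors: 1.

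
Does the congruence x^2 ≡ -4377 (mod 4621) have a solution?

yes

(-4377/4621)
  = (4377/4621)    [4621 ≡ 1 mod 4 ⇒ (-1/4621) = +1]
  = (4621/4377)    [QR: 4377 ≡ 1 mod 4, sign kept]
  = (244/4377)    [4621 ≡ 244 mod 4377]
  = (61/4377)    [4377 ≡ 1 mod 8 ⇒ (2/4377)^2 = +1]
  = (4377/61)    [QR: 61 ≡ 1 mod 4, sign kept]
  = (46/61)    [4377 ≡ 46 mod 61]
  = -(23/61)    [61 ≡ 5 mod 8 ⇒ (2/61) = -1]
  = -(61/23)    [QR: 61 ≡ 1 mod 4, sign kept]
  = -(15/23)    [61 ≡ 15 mod 23]
  = (23/15)    [QR: both ≡ 3 mod 4, sign flips]
  = (8/15)    [23 ≡ 8 mod 15]
  = (1/15)    [15 ≡ 7 mod 8 ⇒ (2/15)^3 = +1]
  = 1    [(1/15) = 1]
(-4377/4621) = 1, and 4621 is prime, so -4377 is a quadratic residue mod 4621.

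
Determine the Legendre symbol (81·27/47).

1

By multiplicativity, (81·27/47) = (81/47)·(27/47).
First factor (81/47):
(81/47)
  = (34/47)    [81 ≡ 34 mod 47]
  = (17/47)    [47 ≡ 7 mod 8 ⇒ (2/47) = +1]
  = (47/17)    [QR: 17 ≡ 1 mod 4, sign kept]
  = (13/17)    [47 ≡ 13 mod 17]
  = (17/13)    [QR: 13 ≡ 1 mod 4, sign kept]
  = (4/13)    [17 ≡ 4 mod 13]
  = (1/13)    [13 ≡ 5 mod 8 ⇒ (2/13)^2 = +1]
  = 1    [(1/13) = 1]
Second factor (27/47):
(27/47)
  = -(47/27)    [QR: both ≡ 3 mod 4, sign flips]
  = -(20/27)    [47 ≡ 20 mod 27]
  = -(5/27)    [27 ≡ 3 mod 8 ⇒ (2/27)^2 = +1]
  = -(27/5)    [QR: 5 ≡ 1 mod 4, sign kept]
  = -(2/5)    [27 ≡ 2 mod 5]
  = (1/5)    [5 ≡ 5 mod 8 ⇒ (2/5) = -1]
  = 1    [(1/5) = 1]
Product: (1)·(1) = 1.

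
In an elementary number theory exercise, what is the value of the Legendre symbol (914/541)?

Reduce the numerator: 914 ≡ 373 (mod 541), so (914/541) = (373/541).
373 ≡ 1 (mod 4), so quadratic reciprocity gives (373/541) = (541/373). Reduce: 541 ≡ 168 (mod 373). Now have (168/373).
Factor out 2: 168 = 2^3·21. Since 373 ≡ 5 (mod 8), (2/373) = -1, and (2/373)^3 = -1. Now have -(21/373).
21 ≡ 1 (mod 4), so quadratic reciprocity gives (21/373) = (373/21). Reduce: 373 ≡ 16 (mod 21). Now have -(16/21).
Factor out 2: 16 = 2^4. Since 21 ≡ 5 (mod 8), (2/21) = -1, and (2/21)^4 = +1. Now have -(1/21).
(1/21) = 1. Collecting the sign factors: -1.

-1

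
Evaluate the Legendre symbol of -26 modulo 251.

(-26/251)
  = (225/251)    [-26 ≡ 225 mod 251]
  = (251/225)    [QR: 225 ≡ 1 mod 4, sign kept]
  = (26/225)    [251 ≡ 26 mod 225]
  = (13/225)    [225 ≡ 1 mod 8 ⇒ (2/225) = +1]
  = (225/13)    [QR: 13 ≡ 1 mod 4, sign kept]
  = (4/13)    [225 ≡ 4 mod 13]
  = (1/13)    [13 ≡ 5 mod 8 ⇒ (2/13)^2 = +1]
  = 1    [(1/13) = 1]

1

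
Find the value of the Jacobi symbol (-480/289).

Pull out -1: (-480/289) = (-1/289)·(480/289). Since 289 ≡ 1 (mod 4), (-1/289) = +1. Now have (480/289).
Reduce the numerator: 480 ≡ 191 (mod 289), so (480/289) = (191/289).
289 ≡ 1 (mod 4), so quadratic reciprocity gives (191/289) = (289/191). Reduce: 289 ≡ 98 (mod 191). Now have (98/191).
Factor out 2: 98 = 2·49. Since 191 ≡ 7 (mod 8), (2/191) = +1. Now have (49/191).
49 ≡ 1 (mod 4), so quadratic reciprocity gives (49/191) = (191/49). Reduce: 191 ≡ 44 (mod 49). Now have (44/49).
Factor out 2: 44 = 2^2·11. Since 49 ≡ 1 (mod 8), (2/49) = +1, and (2/49)^2 = +1. Now have (11/49).
49 ≡ 1 (mod 4), so quadratic reciprocity gives (11/49) = (49/11). Reduce: 49 ≡ 5 (mod 11). Now have (5/11).
5 ≡ 1 (mod 4), so quadratic reciprocity gives (5/11) = (11/5). Reduce: 11 ≡ 1 (mod 5). Now have (1/5).
(1/5) = 1. Collecting the sign factors: 1.

1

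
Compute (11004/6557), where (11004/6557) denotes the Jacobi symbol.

1

Reduce the numerator: 11004 ≡ 4447 (mod 6557), so (11004/6557) = (4447/6557).
6557 ≡ 1 (mod 4), so quadratic reciprocity gives (4447/6557) = (6557/4447). Reduce: 6557 ≡ 2110 (mod 4447). Now have (2110/4447).
Factor out 2: 2110 = 2·1055. Since 4447 ≡ 7 (mod 8), (2/4447) = +1. Now have (1055/4447).
Both 1055 ≡ 3 and 4447 ≡ 3 (mod 4), so reciprocity gives (1055/4447) = -(4447/1055). Reduce: 4447 ≡ 227 (mod 1055). Now have -(227/1055).
Both 227 ≡ 3 and 1055 ≡ 3 (mod 4), so reciprocity gives (227/1055) = -(1055/227). Reduce: 1055 ≡ 147 (mod 227). Now have (147/227).
Both 147 ≡ 3 and 227 ≡ 3 (mod 4), so reciprocity gives (147/227) = -(227/147). Reduce: 227 ≡ 80 (mod 147). Now have -(80/147).
Factor out 2: 80 = 2^4·5. Since 147 ≡ 3 (mod 8), (2/147) = -1, and (2/147)^4 = +1. Now have -(5/147).
5 ≡ 1 (mod 4), so quadratic reciprocity gives (5/147) = (147/5). Reduce: 147 ≡ 2 (mod 5). Now have -(2/5).
Factor out 2: 2 = 2. Since 5 ≡ 5 (mod 8), (2/5) = -1. Now have (1/5).
(1/5) = 1. Collecting the sign factors: 1.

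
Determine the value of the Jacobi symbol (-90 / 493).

(-90 / 493)
  = (403 / 493)    [-90 ≡ 403 mod 493]
  = (493 / 403)    [QR: 493 ≡ 1 mod 4, sign kept]
  = (90 / 403)    [493 ≡ 90 mod 403]
  = -(45 / 403)    [403 ≡ 3 mod 8 ⇒ (2 / 403) = -1]
  = -(403 / 45)    [QR: 45 ≡ 1 mod 4, sign kept]
  = -(43 / 45)    [403 ≡ 43 mod 45]
  = -(45 / 43)    [QR: 45 ≡ 1 mod 4, sign kept]
  = -(2 / 43)    [45 ≡ 2 mod 43]
  = (1 / 43)    [43 ≡ 3 mod 8 ⇒ (2 / 43) = -1]
  = 1    [(1 / 43) = 1]

1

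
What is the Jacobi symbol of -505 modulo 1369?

1

Reduce the numerator: -505 ≡ 864 (mod 1369), so (-505/1369) = (864/1369).
Factor out 2: 864 = 2^5·27. Since 1369 ≡ 1 (mod 8), (2/1369) = +1, and (2/1369)^5 = +1. Now have (27/1369).
1369 ≡ 1 (mod 4), so quadratic reciprocity gives (27/1369) = (1369/27). Reduce: 1369 ≡ 19 (mod 27). Now have (19/27).
Both 19 ≡ 3 and 27 ≡ 3 (mod 4), so reciprocity gives (19/27) = -(27/19). Reduce: 27 ≡ 8 (mod 19). Now have -(8/19).
Factor out 2: 8 = 2^3. Since 19 ≡ 3 (mod 8), (2/19) = -1, and (2/19)^3 = -1. Now have (1/19).
(1/19) = 1. Collecting the sign factors: 1.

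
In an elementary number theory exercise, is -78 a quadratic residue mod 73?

Pull out -1: (-78|73) = (-1|73)·(78|73). Since 73 ≡ 1 (mod 4), (-1|73) = +1. Now have (78|73).
Reduce the numerator: 78 ≡ 5 (mod 73), so (78|73) = (5|73).
5 ≡ 1 (mod 4), so quadratic reciprocity gives (5|73) = (73|5). Reduce: 73 ≡ 3 (mod 5). Now have (3|5).
5 ≡ 1 (mod 4), so quadratic reciprocity gives (3|5) = (5|3). Reduce: 5 ≡ 2 (mod 3). Now have (2|3).
Factor out 2: 2 = 2. Since 3 ≡ 3 (mod 8), (2|3) = -1. Now have -(1|3).
(1|3) = 1. Collecting the sign factors: -1.
The Legendre symbol is -1, so x^2 ≡ -78 (mod 73) has no solution.

no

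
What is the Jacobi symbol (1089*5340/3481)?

By multiplicativity, (1089·5340/3481) = (1089/3481)·(5340/3481).
First factor (1089/3481):
1089 ≡ 1 (mod 4), so quadratic reciprocity gives (1089/3481) = (3481/1089). Reduce: 3481 ≡ 214 (mod 1089). Now have (214/1089).
Factor out 2: 214 = 2·107. Since 1089 ≡ 1 (mod 8), (2/1089) = +1. Now have (107/1089).
1089 ≡ 1 (mod 4), so quadratic reciprocity gives (107/1089) = (1089/107). Reduce: 1089 ≡ 19 (mod 107). Now have (19/107).
Both 19 ≡ 3 and 107 ≡ 3 (mod 4), so reciprocity gives (19/107) = -(107/19). Reduce: 107 ≡ 12 (mod 19). Now have -(12/19).
Factor out 2: 12 = 2^2·3. Since 19 ≡ 3 (mod 8), (2/19) = -1, and (2/19)^2 = +1. Now have -(3/19).
Both 3 ≡ 3 and 19 ≡ 3 (mod 4), so reciprocity gives (3/19) = -(19/3). Reduce: 19 ≡ 1 (mod 3). Now have (1/3).
(1/3) = 1. Collecting the sign factors: 1.
Second factor (5340/3481):
Reduce the numerator: 5340 ≡ 1859 (mod 3481), so (5340/3481) = (1859/3481).
3481 ≡ 1 (mod 4), so quadratic reciprocity gives (1859/3481) = (3481/1859). Reduce: 3481 ≡ 1622 (mod 1859). Now have (1622/1859).
Factor out 2: 1622 = 2·811. Since 1859 ≡ 3 (mod 8), (2/1859) = -1. Now have -(811/1859).
Both 811 ≡ 3 and 1859 ≡ 3 (mod 4), so reciprocity gives (811/1859) = -(1859/811). Reduce: 1859 ≡ 237 (mod 811). Now have (237/811).
237 ≡ 1 (mod 4), so quadratic reciprocity gives (237/811) = (811/237). Reduce: 811 ≡ 100 (mod 237). Now have (100/237).
Factor out 2: 100 = 2^2·25. Since 237 ≡ 5 (mod 8), (2/237) = -1, and (2/237)^2 = +1. Now have (25/237).
25 ≡ 1 (mod 4), so quadratic reciprocity gives (25/237) = (237/25). Reduce: 237 ≡ 12 (mod 25). Now have (12/25).
Factor out 2: 12 = 2^2·3. Since 25 ≡ 1 (mod 8), (2/25) = +1, and (2/25)^2 = +1. Now have (3/25).
25 ≡ 1 (mod 4), so quadratic reciprocity gives (3/25) = (25/3). Reduce: 25 ≡ 1 (mod 3). Now have (1/3).
(1/3) = 1. Collecting the sign factors: 1.
Product: (1)·(1) = 1.

1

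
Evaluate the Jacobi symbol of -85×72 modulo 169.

1

By multiplicativity, (-85·72|169) = (-85|169)·(72|169).
First factor (-85|169):
Reduce the numerator: -85 ≡ 84 (mod 169), so (-85|169) = (84|169).
Factor out 2: 84 = 2^2·21. Since 169 ≡ 1 (mod 8), (2|169) = +1, and (2|169)^2 = +1. Now have (21|169).
21 ≡ 1 (mod 4), so quadratic reciprocity gives (21|169) = (169|21). Reduce: 169 ≡ 1 (mod 21). Now have (1|21).
(1|21) = 1. Collecting the sign factors: 1.
Second factor (72|169):
Factor out 2: 72 = 2^3·9. Since 169 ≡ 1 (mod 8), (2|169) = +1, and (2|169)^3 = +1. Now have (9|169).
9 ≡ 1 (mod 4), so quadratic reciprocity gives (9|169) = (169|9). Reduce: 169 ≡ 7 (mod 9). Now have (7|9).
9 ≡ 1 (mod 4), so quadratic reciprocity gives (7|9) = (9|7). Reduce: 9 ≡ 2 (mod 7). Now have (2|7).
Factor out 2: 2 = 2. Since 7 ≡ 7 (mod 8), (2|7) = +1. Now have (1|7).
(1|7) = 1. Collecting the sign factors: 1.
Product: (1)·(1) = 1.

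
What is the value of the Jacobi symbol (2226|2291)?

Factor out 2: 2226 = 2·1113. Since 2291 ≡ 3 (mod 8), (2|2291) = -1. Now have -(1113|2291).
1113 ≡ 1 (mod 4), so quadratic reciprocity gives (1113|2291) = (2291|1113). Reduce: 2291 ≡ 65 (mod 1113). Now have -(65|1113).
65 ≡ 1 (mod 4), so quadratic reciprocity gives (65|1113) = (1113|65). Reduce: 1113 ≡ 8 (mod 65). Now have -(8|65).
Factor out 2: 8 = 2^3. Since 65 ≡ 1 (mod 8), (2|65) = +1, and (2|65)^3 = +1. Now have -(1|65).
(1|65) = 1. Collecting the sign factors: -1.

-1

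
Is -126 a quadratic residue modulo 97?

(-126/97)
  = (68/97)    [-126 ≡ 68 mod 97]
  = (17/97)    [97 ≡ 1 mod 8 ⇒ (2/97)^2 = +1]
  = (97/17)    [QR: 17 ≡ 1 mod 4, sign kept]
  = (12/17)    [97 ≡ 12 mod 17]
  = (3/17)    [17 ≡ 1 mod 8 ⇒ (2/17)^2 = +1]
  = (17/3)    [QR: 17 ≡ 1 mod 4, sign kept]
  = (2/3)    [17 ≡ 2 mod 3]
  = -(1/3)    [3 ≡ 3 mod 8 ⇒ (2/3) = -1]
  = -1    [(1/3) = 1]
The Legendre symbol is -1, so x^2 ≡ -126 (mod 97) has no solution.

no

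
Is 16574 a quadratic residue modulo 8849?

(16574|8849)
  = (7725|8849)    [16574 ≡ 7725 mod 8849]
  = (8849|7725)    [QR: 7725 ≡ 1 mod 4, sign kept]
  = (1124|7725)    [8849 ≡ 1124 mod 7725]
  = (281|7725)    [7725 ≡ 5 mod 8 ⇒ (2|7725)^2 = +1]
  = (7725|281)    [QR: 281 ≡ 1 mod 4, sign kept]
  = (138|281)    [7725 ≡ 138 mod 281]
  = (69|281)    [281 ≡ 1 mod 8 ⇒ (2|281) = +1]
  = (281|69)    [QR: 69 ≡ 1 mod 4, sign kept]
  = (5|69)    [281 ≡ 5 mod 69]
  = (69|5)    [QR: 5 ≡ 1 mod 4, sign kept]
  = (4|5)    [69 ≡ 4 mod 5]
  = (1|5)    [5 ≡ 5 mod 8 ⇒ (2|5)^2 = +1]
  = 1    [(1|5) = 1]
The Legendre symbol is 1, so x^2 ≡ 16574 (mod 8849) has solution.

yes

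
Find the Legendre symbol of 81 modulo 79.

Reduce the numerator: 81 ≡ 2 (mod 79), so (81|79) = (2|79).
Factor out 2: 2 = 2. Since 79 ≡ 7 (mod 8), (2|79) = +1. Now have (1|79).
(1|79) = 1. Collecting the sign factors: 1.

1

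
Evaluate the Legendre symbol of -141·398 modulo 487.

By multiplicativity, (-141·398/487) = (-141/487)·(398/487).
First factor (-141/487):
Pull out -1: (-141/487) = (-1/487)·(141/487). Since 487 ≡ 3 (mod 4), (-1/487) = -1. Now have -(141/487).
141 ≡ 1 (mod 4), so quadratic reciprocity gives (141/487) = (487/141). Reduce: 487 ≡ 64 (mod 141). Now have -(64/141).
Factor out 2: 64 = 2^6. Since 141 ≡ 5 (mod 8), (2/141) = -1, and (2/141)^6 = +1. Now have -(1/141).
(1/141) = 1. Collecting the sign factors: -1.
Second factor (398/487):
Factor out 2: 398 = 2·199. Since 487 ≡ 7 (mod 8), (2/487) = +1. Now have (199/487).
Both 199 ≡ 3 and 487 ≡ 3 (mod 4), so reciprocity gives (199/487) = -(487/199). Reduce: 487 ≡ 89 (mod 199). Now have -(89/199).
89 ≡ 1 (mod 4), so quadratic reciprocity gives (89/199) = (199/89). Reduce: 199 ≡ 21 (mod 89). Now have -(21/89).
21 ≡ 1 (mod 4), so quadratic reciprocity gives (21/89) = (89/21). Reduce: 89 ≡ 5 (mod 21). Now have -(5/21).
5 ≡ 1 (mod 4), so quadratic reciprocity gives (5/21) = (21/5). Reduce: 21 ≡ 1 (mod 5). Now have -(1/5).
(1/5) = 1. Collecting the sign factors: -1.
Product: (-1)·(-1) = 1.

1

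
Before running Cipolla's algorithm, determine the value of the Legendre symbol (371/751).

-1

Both 371 ≡ 3 and 751 ≡ 3 (mod 4), so reciprocity gives (371/751) = -(751/371). Reduce: 751 ≡ 9 (mod 371). Now have -(9/371).
9 ≡ 1 (mod 4), so quadratic reciprocity gives (9/371) = (371/9). Reduce: 371 ≡ 2 (mod 9). Now have -(2/9).
Factor out 2: 2 = 2. Since 9 ≡ 1 (mod 8), (2/9) = +1. Now have -(1/9).
(1/9) = 1. Collecting the sign factors: -1.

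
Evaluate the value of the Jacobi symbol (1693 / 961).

(1693 / 961)
  = (732 / 961)    [1693 ≡ 732 mod 961]
  = (183 / 961)    [961 ≡ 1 mod 8 ⇒ (2 / 961)^2 = +1]
  = (961 / 183)    [QR: 961 ≡ 1 mod 4, sign kept]
  = (46 / 183)    [961 ≡ 46 mod 183]
  = (23 / 183)    [183 ≡ 7 mod 8 ⇒ (2 / 183) = +1]
  = -(183 / 23)    [QR: both ≡ 3 mod 4, sign flips]
  = -(22 / 23)    [183 ≡ 22 mod 23]
  = -(11 / 23)    [23 ≡ 7 mod 8 ⇒ (2 / 23) = +1]
  = (23 / 11)    [QR: both ≡ 3 mod 4, sign flips]
  = (1 / 11)    [23 ≡ 1 mod 11]
  = 1    [(1 / 11) = 1]

1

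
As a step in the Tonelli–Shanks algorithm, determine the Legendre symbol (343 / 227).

1

(343 / 227)
  = (116 / 227)    [343 ≡ 116 mod 227]
  = (29 / 227)    [227 ≡ 3 mod 8 ⇒ (2 / 227)^2 = +1]
  = (227 / 29)    [QR: 29 ≡ 1 mod 4, sign kept]
  = (24 / 29)    [227 ≡ 24 mod 29]
  = -(3 / 29)    [29 ≡ 5 mod 8 ⇒ (2 / 29)^3 = -1]
  = -(29 / 3)    [QR: 29 ≡ 1 mod 4, sign kept]
  = -(2 / 3)    [29 ≡ 2 mod 3]
  = (1 / 3)    [3 ≡ 3 mod 8 ⇒ (2 / 3) = -1]
  = 1    [(1 / 3) = 1]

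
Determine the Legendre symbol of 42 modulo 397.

1

(42/397)
  = -(21/397)    [397 ≡ 5 mod 8 ⇒ (2/397) = -1]
  = -(397/21)    [QR: 21 ≡ 1 mod 4, sign kept]
  = -(19/21)    [397 ≡ 19 mod 21]
  = -(21/19)    [QR: 21 ≡ 1 mod 4, sign kept]
  = -(2/19)    [21 ≡ 2 mod 19]
  = (1/19)    [19 ≡ 3 mod 8 ⇒ (2/19) = -1]
  = 1    [(1/19) = 1]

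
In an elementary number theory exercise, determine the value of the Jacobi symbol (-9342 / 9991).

Pull out -1: (-9342 / 9991) = (-1 / 9991)·(9342 / 9991). Since 9991 ≡ 3 (mod 4), (-1 / 9991) = -1. Now have -(9342 / 9991).
Factor out 2: 9342 = 2·4671. Since 9991 ≡ 7 (mod 8), (2 / 9991) = +1. Now have -(4671 / 9991).
Both 4671 ≡ 3 and 9991 ≡ 3 (mod 4), so reciprocity gives (4671 / 9991) = -(9991 / 4671). Reduce: 9991 ≡ 649 (mod 4671). Now have (649 / 4671).
649 ≡ 1 (mod 4), so quadratic reciprocity gives (649 / 4671) = (4671 / 649). Reduce: 4671 ≡ 128 (mod 649). Now have (128 / 649).
Factor out 2: 128 = 2^7. Since 649 ≡ 1 (mod 8), (2 / 649) = +1, and (2 / 649)^7 = +1. Now have (1 / 649).
(1 / 649) = 1. Collecting the sign factors: 1.

1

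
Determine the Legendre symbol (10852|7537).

1

Reduce the numerator: 10852 ≡ 3315 (mod 7537), so (10852|7537) = (3315|7537).
7537 ≡ 1 (mod 4), so quadratic reciprocity gives (3315|7537) = (7537|3315). Reduce: 7537 ≡ 907 (mod 3315). Now have (907|3315).
Both 907 ≡ 3 and 3315 ≡ 3 (mod 4), so reciprocity gives (907|3315) = -(3315|907). Reduce: 3315 ≡ 594 (mod 907). Now have -(594|907).
Factor out 2: 594 = 2·297. Since 907 ≡ 3 (mod 8), (2|907) = -1. Now have (297|907).
297 ≡ 1 (mod 4), so quadratic reciprocity gives (297|907) = (907|297). Reduce: 907 ≡ 16 (mod 297). Now have (16|297).
Factor out 2: 16 = 2^4. Since 297 ≡ 1 (mod 8), (2|297) = +1, and (2|297)^4 = +1. Now have (1|297).
(1|297) = 1. Collecting the sign factors: 1.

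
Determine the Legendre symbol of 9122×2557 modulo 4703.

By multiplicativity, (9122·2557|4703) = (9122|4703)·(2557|4703).
First factor (9122|4703):
(9122|4703)
  = (4419|4703)    [9122 ≡ 4419 mod 4703]
  = -(4703|4419)    [QR: both ≡ 3 mod 4, sign flips]
  = -(284|4419)    [4703 ≡ 284 mod 4419]
  = -(71|4419)    [4419 ≡ 3 mod 8 ⇒ (2|4419)^2 = +1]
  = (4419|71)    [QR: both ≡ 3 mod 4, sign flips]
  = (17|71)    [4419 ≡ 17 mod 71]
  = (71|17)    [QR: 17 ≡ 1 mod 4, sign kept]
  = (3|17)    [71 ≡ 3 mod 17]
  = (17|3)    [QR: 17 ≡ 1 mod 4, sign kept]
  = (2|3)    [17 ≡ 2 mod 3]
  = -(1|3)    [3 ≡ 3 mod 8 ⇒ (2|3) = -1]
  = -1    [(1|3) = 1]
Second factor (2557|4703):
(2557|4703)
  = (4703|2557)    [QR: 2557 ≡ 1 mod 4, sign kept]
  = (2146|2557)    [4703 ≡ 2146 mod 2557]
  = -(1073|2557)    [2557 ≡ 5 mod 8 ⇒ (2|2557) = -1]
  = -(2557|1073)    [QR: 1073 ≡ 1 mod 4, sign kept]
  = -(411|1073)    [2557 ≡ 411 mod 1073]
  = -(1073|411)    [QR: 1073 ≡ 1 mod 4, sign kept]
  = -(251|411)    [1073 ≡ 251 mod 411]
  = (411|251)    [QR: both ≡ 3 mod 4, sign flips]
  = (160|251)    [411 ≡ 160 mod 251]
  = -(5|251)    [251 ≡ 3 mod 8 ⇒ (2|251)^5 = -1]
  = -(251|5)    [QR: 5 ≡ 1 mod 4, sign kept]
  = -(1|5)    [251 ≡ 1 mod 5]
  = -1    [(1|5) = 1]
Product: (-1)·(-1) = 1.

1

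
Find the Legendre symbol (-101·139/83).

-1

By multiplicativity, (-101·139/83) = (-101/83)·(139/83).
First factor (-101/83):
(-101/83)
  = (65/83)    [-101 ≡ 65 mod 83]
  = (83/65)    [QR: 65 ≡ 1 mod 4, sign kept]
  = (18/65)    [83 ≡ 18 mod 65]
  = (9/65)    [65 ≡ 1 mod 8 ⇒ (2/65) = +1]
  = (65/9)    [QR: 9 ≡ 1 mod 4, sign kept]
  = (2/9)    [65 ≡ 2 mod 9]
  = (1/9)    [9 ≡ 1 mod 8 ⇒ (2/9) = +1]
  = 1    [(1/9) = 1]
Second factor (139/83):
(139/83)
  = (56/83)    [139 ≡ 56 mod 83]
  = -(7/83)    [83 ≡ 3 mod 8 ⇒ (2/83)^3 = -1]
  = (83/7)    [QR: both ≡ 3 mod 4, sign flips]
  = (6/7)    [83 ≡ 6 mod 7]
  = (3/7)    [7 ≡ 7 mod 8 ⇒ (2/7) = +1]
  = -(7/3)    [QR: both ≡ 3 mod 4, sign flips]
  = -(1/3)    [7 ≡ 1 mod 3]
  = -1    [(1/3) = 1]
Product: (1)·(-1) = -1.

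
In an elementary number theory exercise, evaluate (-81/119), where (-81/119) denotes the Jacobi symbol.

Reduce the numerator: -81 ≡ 38 (mod 119), so (-81/119) = (38/119).
Factor out 2: 38 = 2·19. Since 119 ≡ 7 (mod 8), (2/119) = +1. Now have (19/119).
Both 19 ≡ 3 and 119 ≡ 3 (mod 4), so reciprocity gives (19/119) = -(119/19). Reduce: 119 ≡ 5 (mod 19). Now have -(5/19).
5 ≡ 1 (mod 4), so quadratic reciprocity gives (5/19) = (19/5). Reduce: 19 ≡ 4 (mod 5). Now have -(4/5).
Factor out 2: 4 = 2^2. Since 5 ≡ 5 (mod 8), (2/5) = -1, and (2/5)^2 = +1. Now have -(1/5).
(1/5) = 1. Collecting the sign factors: -1.

-1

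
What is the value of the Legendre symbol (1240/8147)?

-1

(1240/8147)
  = -(155/8147)    [8147 ≡ 3 mod 8 ⇒ (2/8147)^3 = -1]
  = (8147/155)    [QR: both ≡ 3 mod 4, sign flips]
  = (87/155)    [8147 ≡ 87 mod 155]
  = -(155/87)    [QR: both ≡ 3 mod 4, sign flips]
  = -(68/87)    [155 ≡ 68 mod 87]
  = -(17/87)    [87 ≡ 7 mod 8 ⇒ (2/87)^2 = +1]
  = -(87/17)    [QR: 17 ≡ 1 mod 4, sign kept]
  = -(2/17)    [87 ≡ 2 mod 17]
  = -(1/17)    [17 ≡ 1 mod 8 ⇒ (2/17) = +1]
  = -1    [(1/17) = 1]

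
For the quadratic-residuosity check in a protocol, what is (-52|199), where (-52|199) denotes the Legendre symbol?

Reduce the numerator: -52 ≡ 147 (mod 199), so (-52|199) = (147|199).
Both 147 ≡ 3 and 199 ≡ 3 (mod 4), so reciprocity gives (147|199) = -(199|147). Reduce: 199 ≡ 52 (mod 147). Now have -(52|147).
Factor out 2: 52 = 2^2·13. Since 147 ≡ 3 (mod 8), (2|147) = -1, and (2|147)^2 = +1. Now have -(13|147).
13 ≡ 1 (mod 4), so quadratic reciprocity gives (13|147) = (147|13). Reduce: 147 ≡ 4 (mod 13). Now have -(4|13).
Factor out 2: 4 = 2^2. Since 13 ≡ 5 (mod 8), (2|13) = -1, and (2|13)^2 = +1. Now have -(1|13).
(1|13) = 1. Collecting the sign factors: -1.

-1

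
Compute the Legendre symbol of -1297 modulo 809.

1

Reduce the numerator: -1297 ≡ 321 (mod 809), so (-1297/809) = (321/809).
321 ≡ 1 (mod 4), so quadratic reciprocity gives (321/809) = (809/321). Reduce: 809 ≡ 167 (mod 321). Now have (167/321).
321 ≡ 1 (mod 4), so quadratic reciprocity gives (167/321) = (321/167). Reduce: 321 ≡ 154 (mod 167). Now have (154/167).
Factor out 2: 154 = 2·77. Since 167 ≡ 7 (mod 8), (2/167) = +1. Now have (77/167).
77 ≡ 1 (mod 4), so quadratic reciprocity gives (77/167) = (167/77). Reduce: 167 ≡ 13 (mod 77). Now have (13/77).
13 ≡ 1 (mod 4), so quadratic reciprocity gives (13/77) = (77/13). Reduce: 77 ≡ 12 (mod 13). Now have (12/13).
Factor out 2: 12 = 2^2·3. Since 13 ≡ 5 (mod 8), (2/13) = -1, and (2/13)^2 = +1. Now have (3/13).
13 ≡ 1 (mod 4), so quadratic reciprocity gives (3/13) = (13/3). Reduce: 13 ≡ 1 (mod 3). Now have (1/3).
(1/3) = 1. Collecting the sign factors: 1.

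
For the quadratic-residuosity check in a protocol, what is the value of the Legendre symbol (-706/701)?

1

(-706/701)
  = (696/701)    [-706 ≡ 696 mod 701]
  = -(87/701)    [701 ≡ 5 mod 8 ⇒ (2/701)^3 = -1]
  = -(701/87)    [QR: 701 ≡ 1 mod 4, sign kept]
  = -(5/87)    [701 ≡ 5 mod 87]
  = -(87/5)    [QR: 5 ≡ 1 mod 4, sign kept]
  = -(2/5)    [87 ≡ 2 mod 5]
  = (1/5)    [5 ≡ 5 mod 8 ⇒ (2/5) = -1]
  = 1    [(1/5) = 1]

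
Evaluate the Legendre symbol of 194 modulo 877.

(194/877)
  = -(97/877)    [877 ≡ 5 mod 8 ⇒ (2/877) = -1]
  = -(877/97)    [QR: 97 ≡ 1 mod 4, sign kept]
  = -(4/97)    [877 ≡ 4 mod 97]
  = -(1/97)    [97 ≡ 1 mod 8 ⇒ (2/97)^2 = +1]
  = -1    [(1/97) = 1]

-1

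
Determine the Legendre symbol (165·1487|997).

1

By multiplicativity, (165·1487|997) = (165|997)·(1487|997).
First factor (165|997):
165 ≡ 1 (mod 4), so quadratic reciprocity gives (165|997) = (997|165). Reduce: 997 ≡ 7 (mod 165). Now have (7|165).
165 ≡ 1 (mod 4), so quadratic reciprocity gives (7|165) = (165|7). Reduce: 165 ≡ 4 (mod 7). Now have (4|7).
Factor out 2: 4 = 2^2. Since 7 ≡ 7 (mod 8), (2|7) = +1, and (2|7)^2 = +1. Now have (1|7).
(1|7) = 1. Collecting the sign factors: 1.
Second factor (1487|997):
Reduce the numerator: 1487 ≡ 490 (mod 997), so (1487|997) = (490|997).
Factor out 2: 490 = 2·245. Since 997 ≡ 5 (mod 8), (2|997) = -1. Now have -(245|997).
245 ≡ 1 (mod 4), so quadratic reciprocity gives (245|997) = (997|245). Reduce: 997 ≡ 17 (mod 245). Now have -(17|245).
17 ≡ 1 (mod 4), so quadratic reciprocity gives (17|245) = (245|17). Reduce: 245 ≡ 7 (mod 17). Now have -(7|17).
17 ≡ 1 (mod 4), so quadratic reciprocity gives (7|17) = (17|7). Reduce: 17 ≡ 3 (mod 7). Now have -(3|7).
Both 3 ≡ 3 and 7 ≡ 3 (mod 4), so reciprocity gives (3|7) = -(7|3). Reduce: 7 ≡ 1 (mod 3). Now have (1|3).
(1|3) = 1. Collecting the sign factors: 1.
Product: (1)·(1) = 1.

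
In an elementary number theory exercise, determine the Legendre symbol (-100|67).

Reduce the numerator: -100 ≡ 34 (mod 67), so (-100|67) = (34|67).
Factor out 2: 34 = 2·17. Since 67 ≡ 3 (mod 8), (2|67) = -1. Now have -(17|67).
17 ≡ 1 (mod 4), so quadratic reciprocity gives (17|67) = (67|17). Reduce: 67 ≡ 16 (mod 17). Now have -(16|17).
Factor out 2: 16 = 2^4. Since 17 ≡ 1 (mod 8), (2|17) = +1, and (2|17)^4 = +1. Now have -(1|17).
(1|17) = 1. Collecting the sign factors: -1.

-1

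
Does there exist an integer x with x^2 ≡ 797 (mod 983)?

(797|983)
  = (983|797)    [QR: 797 ≡ 1 mod 4, sign kept]
  = (186|797)    [983 ≡ 186 mod 797]
  = -(93|797)    [797 ≡ 5 mod 8 ⇒ (2|797) = -1]
  = -(797|93)    [QR: 93 ≡ 1 mod 4, sign kept]
  = -(53|93)    [797 ≡ 53 mod 93]
  = -(93|53)    [QR: 53 ≡ 1 mod 4, sign kept]
  = -(40|53)    [93 ≡ 40 mod 53]
  = (5|53)    [53 ≡ 5 mod 8 ⇒ (2|53)^3 = -1]
  = (53|5)    [QR: 5 ≡ 1 mod 4, sign kept]
  = (3|5)    [53 ≡ 3 mod 5]
  = (5|3)    [QR: 5 ≡ 1 mod 4, sign kept]
  = (2|3)    [5 ≡ 2 mod 3]
  = -(1|3)    [3 ≡ 3 mod 8 ⇒ (2|3) = -1]
  = -1    [(1|3) = 1]
The Legendre symbol is -1, so x^2 ≡ 797 (mod 983) has no solution.

no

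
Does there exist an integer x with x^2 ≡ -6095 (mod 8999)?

yes

Pull out -1: (-6095/8999) = (-1/8999)·(6095/8999). Since 8999 ≡ 3 (mod 4), (-1/8999) = -1. Now have -(6095/8999).
Both 6095 ≡ 3 and 8999 ≡ 3 (mod 4), so reciprocity gives (6095/8999) = -(8999/6095). Reduce: 8999 ≡ 2904 (mod 6095). Now have (2904/6095).
Factor out 2: 2904 = 2^3·363. Since 6095 ≡ 7 (mod 8), (2/6095) = +1, and (2/6095)^3 = +1. Now have (363/6095).
Both 363 ≡ 3 and 6095 ≡ 3 (mod 4), so reciprocity gives (363/6095) = -(6095/363). Reduce: 6095 ≡ 287 (mod 363). Now have -(287/363).
Both 287 ≡ 3 and 363 ≡ 3 (mod 4), so reciprocity gives (287/363) = -(363/287). Reduce: 363 ≡ 76 (mod 287). Now have (76/287).
Factor out 2: 76 = 2^2·19. Since 287 ≡ 7 (mod 8), (2/287) = +1, and (2/287)^2 = +1. Now have (19/287).
Both 19 ≡ 3 and 287 ≡ 3 (mod 4), so reciprocity gives (19/287) = -(287/19). Reduce: 287 ≡ 2 (mod 19). Now have -(2/19).
Factor out 2: 2 = 2. Since 19 ≡ 3 (mod 8), (2/19) = -1. Now have (1/19).
(1/19) = 1. Collecting the sign factors: 1.
The Legendre symbol is 1, so x^2 ≡ -6095 (mod 8999) has solution.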